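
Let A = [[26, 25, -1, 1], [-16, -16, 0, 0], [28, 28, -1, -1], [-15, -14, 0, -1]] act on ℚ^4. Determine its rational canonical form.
The invariant factors of A (the non-unit diagonal entries of the Smith normal form of xI - A over ℚ[x]) are (x^2 - 4x - 4)^2, each dividing the next. The characteristic polynomial is their product, (x^2 - 4x - 4)^2.

The rational canonical form is the block-diagonal matrix of companion matrices C(f_i):
R = [[0, 0, 0, -16], [1, 0, 0, -32], [0, 1, 0, -8], [0, 0, 1, 8]].

Note the characteristic polynomial does not split into linear factors over ℚ, so A has no Jordan form over ℚ; the rational canonical form exists over any field.

R = [[0, 0, 0, -16], [1, 0, 0, -32], [0, 1, 0, -8], [0, 0, 1, 8]]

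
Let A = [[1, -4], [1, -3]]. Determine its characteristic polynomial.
χ_A(x) = (x + 1)^2

xI - A = [[x - 1, 4], [-1, x + 3]].

Expanding det(xI - A) along the first row:
det(xI - A) = + (x - 1)·det([[x + 3]]) - (4)·det([[-1]]).

Evaluating gives χ_A(x) = x^2 + 2x + 1 = (x + 1)^2.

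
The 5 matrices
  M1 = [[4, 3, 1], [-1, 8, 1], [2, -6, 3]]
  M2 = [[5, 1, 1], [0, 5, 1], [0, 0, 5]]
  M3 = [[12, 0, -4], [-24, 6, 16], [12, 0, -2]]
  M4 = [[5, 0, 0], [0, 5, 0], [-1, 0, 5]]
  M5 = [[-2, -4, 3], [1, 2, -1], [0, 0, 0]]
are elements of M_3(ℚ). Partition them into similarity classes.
4 classes: {M1, M4}, {M2}, {M3}, {M5}

Characteristic polynomials: χ_{M1} = (x - 5)^3, χ_{M2} = (x - 5)^3, χ_{M3} = (x - 6)^2(x - 4), χ_{M4} = (x - 5)^3, χ_{M5} = x^3.

{M1, M4}: invariant factors x - 5, (x - 5)^2.

{M2}: invariant factors (x - 5)^3.

{M3}: invariant factors x - 6, (x - 6)(x - 4).

{M5}: invariant factors x^3.

Matrices are similar if and only if their invariant-factor lists agree; the partition into similarity classes is {M1, M4}, {M2}, {M3}, {M5}.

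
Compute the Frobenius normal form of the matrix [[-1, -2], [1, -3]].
The invariant factors of A (the non-unit diagonal entries of the Smith normal form of xI - A over ℚ[x]) are x^2 + 4x + 5, each dividing the next. The characteristic polynomial is their product, x^2 + 4x + 5.

The rational canonical form is the block-diagonal matrix of companion matrices C(f_i):
R = [[0, -5], [1, -4]].

Note the characteristic polynomial does not split into linear factors over ℚ, so A has no Jordan form over ℚ; the rational canonical form exists over any field.

R = [[0, -5], [1, -4]]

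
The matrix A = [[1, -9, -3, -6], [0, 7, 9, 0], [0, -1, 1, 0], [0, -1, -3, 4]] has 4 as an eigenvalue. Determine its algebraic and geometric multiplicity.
algebraic multiplicity 3, geometric multiplicity 2

The characteristic polynomial is (x - 4)^3(x - 1), so the factor x - 4 appears with exponent 3: the algebraic multiplicity is 3.

rank(A - 4I) = 2, so the eigenspace has dimension 4 - 2 = 2: the geometric multiplicity is 2.

Since 2 < 3, A is not diagonalizable.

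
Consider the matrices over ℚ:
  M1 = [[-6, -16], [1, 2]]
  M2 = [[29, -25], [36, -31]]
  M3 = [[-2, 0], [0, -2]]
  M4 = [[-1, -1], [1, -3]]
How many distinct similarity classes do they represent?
Characteristic polynomials: χ_{M1} = (x + 2)^2, χ_{M2} = (x + 1)^2, χ_{M3} = (x + 2)^2, χ_{M4} = (x + 2)^2.

{M1, M4}: invariant factors (x + 2)^2.

{M2}: invariant factors (x + 1)^2.

{M3}: invariant factors x + 2, x + 2.

Matrices are similar if and only if their invariant-factor lists agree; the partition into similarity classes is {M1, M4}, {M2}, {M3}.

3 classes: {M1, M4}, {M2}, {M3}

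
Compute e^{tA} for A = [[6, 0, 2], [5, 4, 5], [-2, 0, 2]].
e^{tA} = [[(2*t + 1)*e^{4*t}, 0, 2*t*e^{4*t}], [5*t*e^{4*t}, e^{4*t}, 5*t*e^{4*t}], [-2*t*e^{4*t}, 0, (1 - 2*t)*e^{4*t}]]

A has Jordan form J = [[4, 1, 0], [0, 4, 0], [0, 0, 4]] with A = PJP^{-1}, so e^{tA} = P e^{tJ} P^{-1}.

For a Jordan block J_k(λ), e^{tJ_k(λ)} = e^{λt} · (I + tN + t^2 N^2/2! + ... + t^{k-1} N^{k-1}/(k-1)!) where N is the nilpotent superdiagonal part.

Assembling the blocks and conjugating back gives the entries of e^{tA} as shown above.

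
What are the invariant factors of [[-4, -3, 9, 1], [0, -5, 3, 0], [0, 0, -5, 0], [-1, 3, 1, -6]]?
The Jordan structure of A has elementary divisors (x + 5)^3, (x + 5). Arranging the block sizes at each eigenvalue in decreasing order and taking row products gives the invariant factors.

Invariant factors (smallest first, each dividing the next): x + 5, (x + 5)^3.

Check: the last factor (x + 5)^3 is the minimal polynomial, and the product (x + 5)^4 is the characteristic polynomial.

x + 5, (x + 5)^3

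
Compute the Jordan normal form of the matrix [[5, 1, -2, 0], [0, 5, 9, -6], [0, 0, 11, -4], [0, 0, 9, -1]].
The characteristic polynomial is det(xI - A) = (x - 5)^4, so the eigenvalues are 5 (algebraic multiplicity 4).

For λ = 5: rank(A - 5I) = 2, rank((A - 5I)^2) = 1, rank((A - 5I)^3) = 0. The eigenspace has dimension 4 - 2 = 2, so there are 2 Jordan blocks; the rank sequence gives block sizes [3, 1].

Assembling the blocks gives the Jordan form J above.

J = [[5, 1, 0, 0], [0, 5, 1, 0], [0, 0, 5, 0], [0, 0, 0, 5]]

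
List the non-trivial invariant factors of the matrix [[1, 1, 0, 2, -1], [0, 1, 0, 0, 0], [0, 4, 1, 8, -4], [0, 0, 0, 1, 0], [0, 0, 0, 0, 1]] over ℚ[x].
x - 1, x - 1, x - 1, (x - 1)^2

The Jordan structure of A has elementary divisors (x - 1)^2, (x - 1), (x - 1), (x - 1). Arranging the block sizes at each eigenvalue in decreasing order and taking row products gives the invariant factors.

Invariant factors (smallest first, each dividing the next): x - 1, x - 1, x - 1, (x - 1)^2.

Check: the last factor (x - 1)^2 is the minimal polynomial, and the product (x - 1)^5 is the characteristic polynomial.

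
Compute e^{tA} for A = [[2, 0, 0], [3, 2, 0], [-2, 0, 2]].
e^{tA} = [[e^{2*t}, 0, 0], [3*t*e^{2*t}, e^{2*t}, 0], [-2*t*e^{2*t}, 0, e^{2*t}]]

A has Jordan form J = [[2, 1, 0], [0, 2, 0], [0, 0, 2]] with A = PJP^{-1}, so e^{tA} = P e^{tJ} P^{-1}.

For a Jordan block J_k(λ), e^{tJ_k(λ)} = e^{λt} · (I + tN + t^2 N^2/2! + ... + t^{k-1} N^{k-1}/(k-1)!) where N is the nilpotent superdiagonal part.

Assembling the blocks and conjugating back gives the entries of e^{tA} as shown above.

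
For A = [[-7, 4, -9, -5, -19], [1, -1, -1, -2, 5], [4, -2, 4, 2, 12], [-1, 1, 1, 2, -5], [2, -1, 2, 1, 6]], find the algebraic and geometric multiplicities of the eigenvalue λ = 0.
The characteristic polynomial is x^3(x - 2)^2, so the factor x appears with exponent 3: the algebraic multiplicity is 3.

rank(A) = 3, so the eigenspace has dimension 5 - 3 = 2: the geometric multiplicity is 2.

Since 2 < 3, A is not diagonalizable.

algebraic multiplicity 3, geometric multiplicity 2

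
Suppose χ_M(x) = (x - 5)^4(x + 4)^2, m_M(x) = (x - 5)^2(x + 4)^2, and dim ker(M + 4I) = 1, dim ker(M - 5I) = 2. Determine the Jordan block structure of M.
λ = -4: algebraic multiplicity 2 (exponent in χ_M), largest block size 2 (exponent in m_M), 1 block (geometric multiplicity). This forces block sizes [2].
λ = 5: algebraic multiplicity 4 (exponent in χ_M), largest block size 2 (exponent in m_M), 2 blocks (geometric multiplicity). These force block sizes [2, 2].

Jordan blocks: (-4, 2), (5, 2), (5, 2)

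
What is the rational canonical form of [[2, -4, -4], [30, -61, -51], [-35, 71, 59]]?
R = [[0, 0, 4], [1, 0, 2], [0, 1, 0]]

The invariant factors of A (the non-unit diagonal entries of the Smith normal form of xI - A over ℚ[x]) are (x - 2)(x^2 + 2x + 2), each dividing the next. The characteristic polynomial is their product, (x - 2)(x^2 + 2x + 2).

The rational canonical form is the block-diagonal matrix of companion matrices C(f_i):
R = [[0, 0, 4], [1, 0, 2], [0, 1, 0]].

Note the characteristic polynomial does not split into linear factors over ℚ, so A has no Jordan form over ℚ; the rational canonical form exists over any field.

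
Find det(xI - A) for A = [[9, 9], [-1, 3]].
xI - A = [[x - 9, -9], [1, x - 3]].

Expanding det(xI - A) along the first row:
det(xI - A) = + (x - 9)·det([[x - 3]]) - (-9)·det([[1]]).

Evaluating gives χ_A(x) = x^2 - 12x + 36 = (x - 6)^2.

χ_A(x) = (x - 6)^2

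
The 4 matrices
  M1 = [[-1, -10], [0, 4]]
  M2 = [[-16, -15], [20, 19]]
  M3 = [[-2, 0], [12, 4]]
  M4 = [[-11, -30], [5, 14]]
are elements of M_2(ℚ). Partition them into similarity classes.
2 classes: {M1, M2, M4}, {M3}

Characteristic polynomials: χ_{M1} = (x - 4)(x + 1), χ_{M2} = (x - 4)(x + 1), χ_{M3} = (x - 4)(x + 2), χ_{M4} = (x - 4)(x + 1).

{M1, M2, M4}: invariant factors (x - 4)(x + 1).

{M3}: invariant factors (x - 4)(x + 2).

Matrices are similar if and only if their invariant-factor lists agree; the partition into similarity classes is {M1, M2, M4}, {M3}.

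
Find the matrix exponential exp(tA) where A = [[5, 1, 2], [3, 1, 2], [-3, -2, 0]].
A has Jordan form J = [[2, 1, 0], [0, 2, 1], [0, 0, 2]] with A = PJP^{-1}, so e^{tA} = P e^{tJ} P^{-1}.

For a Jordan block J_k(λ), e^{tJ_k(λ)} = e^{λt} · (I + tN + t^2 N^2/2! + ... + t^{k-1} N^{k-1}/(k-1)!) where N is the nilpotent superdiagonal part.

Assembling the blocks and conjugating back gives the entries of e^{tA} as shown above.

e^{tA} = [[(3*t^2 + 3*t + 1)*e^{2*t}, t*(1 - t)*e^{2*t}, 2*t*(t + 1)*e^{2*t}], [3*t*e^{2*t}, (1 - t)*e^{2*t}, 2*t*e^{2*t}], [3*t*(-3*t - 2)*e^{2*t}/2, t*(3*t - 4)*e^{2*t}/2, (-3*t^2 - 2*t + 1)*e^{2*t}]]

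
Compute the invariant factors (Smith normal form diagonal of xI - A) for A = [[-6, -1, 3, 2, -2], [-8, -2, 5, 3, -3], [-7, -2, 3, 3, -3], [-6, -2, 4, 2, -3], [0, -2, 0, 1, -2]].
(x + 1)^2, (x + 1)^3

The Jordan structure of A has elementary divisors (x + 1)^3, (x + 1)^2. Arranging the block sizes at each eigenvalue in decreasing order and taking row products gives the invariant factors.

Invariant factors (smallest first, each dividing the next): (x + 1)^2, (x + 1)^3.

Check: the last factor (x + 1)^3 is the minimal polynomial, and the product (x + 1)^5 is the characteristic polynomial.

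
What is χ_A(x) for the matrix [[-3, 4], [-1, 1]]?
xI - A = [[x + 3, -4], [1, x - 1]].

Expanding det(xI - A) along the first row:
det(xI - A) = + (x + 3)·det([[x - 1]]) - (-4)·det([[1]]).

Evaluating gives χ_A(x) = x^2 + 2x + 1 = (x + 1)^2.

χ_A(x) = (x + 1)^2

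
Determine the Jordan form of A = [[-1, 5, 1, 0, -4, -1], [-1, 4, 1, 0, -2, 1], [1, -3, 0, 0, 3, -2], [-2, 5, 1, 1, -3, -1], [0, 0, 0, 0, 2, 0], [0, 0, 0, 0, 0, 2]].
J = [[1, 1, 0, 0, 0, 0], [0, 1, 1, 0, 0, 0], [0, 0, 1, 0, 0, 0], [0, 0, 0, 1, 0, 0], [0, 0, 0, 0, 2, 0], [0, 0, 0, 0, 0, 2]]

The characteristic polynomial is det(xI - A) = (x - 2)^2(x - 1)^4, so the eigenvalues are 1 (algebraic multiplicity 4), 2 (algebraic multiplicity 2).

For λ = 1: rank(A - I) = 4, rank((A - I)^2) = 3, rank((A - I)^3) = 2. The eigenspace has dimension 6 - 4 = 2, so there are 2 Jordan blocks; the rank sequence gives block sizes [3, 1].

For λ = 2: rank(A - 2I) = 4. The eigenspace has dimension 6 - 4 = 2, so there are 2 Jordan blocks; the rank sequence gives block sizes [1, 1].

Assembling the blocks gives the Jordan form J above.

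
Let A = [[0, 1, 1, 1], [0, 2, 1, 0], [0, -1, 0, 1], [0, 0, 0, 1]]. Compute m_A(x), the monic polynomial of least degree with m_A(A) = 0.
m_A(x) = x(x - 1)^3

The characteristic polynomial factors as x(x - 1)^3. The minimal polynomial is ∏(x - λ)^{k_λ} where k_λ is the size of the largest Jordan block at λ.

For λ = 0: rank(A) = 3, and the largest Jordan block has size 1 (the smallest k with rank(A^k) = rank(A^(k+1))).
For λ = 1: rank(A - I) = 3, and the largest Jordan block has size 3 (the smallest k with rank((A - I)^k) = rank((A - I)^(k+1))).

So m_A(x) = x(x - 1)^3.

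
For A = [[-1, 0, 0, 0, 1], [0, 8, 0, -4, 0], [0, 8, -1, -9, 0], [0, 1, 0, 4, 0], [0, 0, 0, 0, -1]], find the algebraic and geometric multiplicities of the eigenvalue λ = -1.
The characteristic polynomial is (x - 6)^2(x + 1)^3, so the factor x + 1 appears with exponent 3: the algebraic multiplicity is 3.

rank(A + I) = 3, so the eigenspace has dimension 5 - 3 = 2: the geometric multiplicity is 2.

Since 2 < 3, A is not diagonalizable.

algebraic multiplicity 3, geometric multiplicity 2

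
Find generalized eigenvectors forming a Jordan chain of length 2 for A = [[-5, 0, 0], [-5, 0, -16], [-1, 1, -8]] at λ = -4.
We seek v_1 ∈ ker((A + 4I)^2) \ ker(A + 4I), then set v_{i+1} = (A + 4I) v_i.

One such chain is v_1 = [[0, 1, 0]]^T, v_2 = [[0, 4, 1]]^T. Check: (A + 4I) v_2 = [[0, 0, 0]]^T = 0.

v_1 = [[0, 1, 0]]^T, v_2 = [[0, 4, 1]]^T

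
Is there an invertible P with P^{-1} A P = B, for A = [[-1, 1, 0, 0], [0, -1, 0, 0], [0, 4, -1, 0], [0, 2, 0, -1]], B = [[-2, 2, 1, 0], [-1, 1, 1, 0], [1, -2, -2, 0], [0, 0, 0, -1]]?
Two matrices over a field are similar if and only if they have the same invariant factors.

Both A and B have characteristic polynomial (x + 1)^4 and minimal polynomial (x + 1)^2. Computing further, both have invariant factors x + 1, x + 1, (x + 1)^2. Hence A and B are similar.

Yes.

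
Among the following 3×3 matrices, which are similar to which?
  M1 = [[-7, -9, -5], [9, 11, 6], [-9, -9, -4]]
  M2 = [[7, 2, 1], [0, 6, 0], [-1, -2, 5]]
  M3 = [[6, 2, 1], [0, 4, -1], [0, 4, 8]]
2 classes: {M1}, {M2, M3}

Characteristic polynomials: χ_{M1} = (x - 2)(x + 1)^2, χ_{M2} = (x - 6)^3, χ_{M3} = (x - 6)^3.

{M1}: invariant factors (x - 2)(x + 1)^2.

{M2, M3}: invariant factors x - 6, (x - 6)^2.

Matrices are similar if and only if their invariant-factor lists agree; the partition into similarity classes is {M1}, {M2, M3}.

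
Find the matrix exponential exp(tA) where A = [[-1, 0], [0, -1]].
A has Jordan form J = [[-1, 0], [0, -1]] with A = PJP^{-1}, so e^{tA} = P e^{tJ} P^{-1}.

For a Jordan block J_k(λ), e^{tJ_k(λ)} = e^{λt} · (I + tN + t^2 N^2/2! + ... + t^{k-1} N^{k-1}/(k-1)!) where N is the nilpotent superdiagonal part.

Assembling the blocks and conjugating back gives the entries of e^{tA} as shown above.

e^{tA} = [[e^{-t}, 0], [0, e^{-t}]]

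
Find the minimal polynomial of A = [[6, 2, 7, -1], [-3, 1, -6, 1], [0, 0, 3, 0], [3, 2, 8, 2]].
m_A(x) = (x - 3)^3

The characteristic polynomial factors as (x - 3)^4. The minimal polynomial is ∏(x - λ)^{k_λ} where k_λ is the size of the largest Jordan block at λ.

For λ = 3: rank(A - 3I) = 2, and the largest Jordan block has size 3 (the smallest k with rank((A - 3I)^k) = rank((A - 3I)^(k+1))).

So m_A(x) = (x - 3)^3.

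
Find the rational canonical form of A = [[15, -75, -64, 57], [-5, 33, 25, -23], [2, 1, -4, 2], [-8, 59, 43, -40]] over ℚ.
R = [[0, 0, 0, -8], [1, 0, 0, -6], [0, 1, 0, 2], [0, 0, 1, 4]]

The invariant factors of A (the non-unit diagonal entries of the Smith normal form of xI - A over ℚ[x]) are (x - 4)(x^3 - 2x - 2), each dividing the next. The characteristic polynomial is their product, (x - 4)(x^3 - 2x - 2).

The rational canonical form is the block-diagonal matrix of companion matrices C(f_i):
R = [[0, 0, 0, -8], [1, 0, 0, -6], [0, 1, 0, 2], [0, 0, 1, 4]].

Note the characteristic polynomial does not split into linear factors over ℚ, so A has no Jordan form over ℚ; the rational canonical form exists over any field.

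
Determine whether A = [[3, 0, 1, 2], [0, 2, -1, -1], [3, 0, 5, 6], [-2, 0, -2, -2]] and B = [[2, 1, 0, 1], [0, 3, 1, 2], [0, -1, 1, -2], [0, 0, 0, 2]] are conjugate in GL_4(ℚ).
Two matrices over a field are similar if and only if they have the same invariant factors.

Both A and B have characteristic polynomial (x - 2)^4 and minimal polynomial (x - 2)^3. Computing further, both have invariant factors x - 2, (x - 2)^3. Hence A and B are similar.

Yes.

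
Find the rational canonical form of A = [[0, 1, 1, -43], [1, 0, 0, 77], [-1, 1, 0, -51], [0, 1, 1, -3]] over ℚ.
R = [[0, 0, 0, -40], [1, 0, 0, 78], [0, 1, 0, 26], [0, 0, 1, -3]]

The invariant factors of A (the non-unit diagonal entries of the Smith normal form of xI - A over ℚ[x]) are (x - 5)(x + 4)(x^2 + 4x - 2), each dividing the next. The characteristic polynomial is their product, (x - 5)(x + 4)(x^2 + 4x - 2).

The rational canonical form is the block-diagonal matrix of companion matrices C(f_i):
R = [[0, 0, 0, -40], [1, 0, 0, 78], [0, 1, 0, 26], [0, 0, 1, -3]].

Note the characteristic polynomial does not split into linear factors over ℚ, so A has no Jordan form over ℚ; the rational canonical form exists over any field.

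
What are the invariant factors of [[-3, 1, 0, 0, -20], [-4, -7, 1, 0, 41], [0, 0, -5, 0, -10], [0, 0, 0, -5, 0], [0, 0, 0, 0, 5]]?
x + 5, (x - 5)(x + 5)^3

The Jordan structure of A has elementary divisors (x + 5)^3, (x + 5), (x - 5). Arranging the block sizes at each eigenvalue in decreasing order and taking row products gives the invariant factors.

Invariant factors (smallest first, each dividing the next): x + 5, (x - 5)(x + 5)^3.

Check: the last factor (x - 5)(x + 5)^3 is the minimal polynomial, and the product (x - 5)(x + 5)^4 is the characteristic polynomial.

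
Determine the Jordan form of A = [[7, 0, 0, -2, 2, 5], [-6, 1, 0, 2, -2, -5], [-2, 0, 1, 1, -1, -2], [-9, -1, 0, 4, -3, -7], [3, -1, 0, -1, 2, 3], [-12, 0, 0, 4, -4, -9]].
The characteristic polynomial is det(xI - A) = (x - 1)^6, so the eigenvalues are 1 (algebraic multiplicity 6).

For λ = 1: rank(A - I) = 3, rank((A - I)^2) = 0. The eigenspace has dimension 6 - 3 = 3, so there are 3 Jordan blocks; the rank sequence gives block sizes [2, 2, 2].

Assembling the blocks gives the Jordan form J above.

J = [[1, 1, 0, 0, 0, 0], [0, 1, 0, 0, 0, 0], [0, 0, 1, 1, 0, 0], [0, 0, 0, 1, 0, 0], [0, 0, 0, 0, 1, 1], [0, 0, 0, 0, 0, 1]]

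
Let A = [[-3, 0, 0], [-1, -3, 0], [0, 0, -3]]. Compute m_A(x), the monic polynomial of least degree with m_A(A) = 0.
The characteristic polynomial factors as (x + 3)^3. The minimal polynomial is ∏(x - λ)^{k_λ} where k_λ is the size of the largest Jordan block at λ.

For λ = -3: rank(A + 3I) = 1, and the largest Jordan block has size 2 (the smallest k with rank((A + 3I)^k) = rank((A + 3I)^(k+1))).

So m_A(x) = (x + 3)^2.

m_A(x) = (x + 3)^2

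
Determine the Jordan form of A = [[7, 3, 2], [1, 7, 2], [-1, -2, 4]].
The characteristic polynomial is det(xI - A) = (x - 6)^3, so the eigenvalues are 6 (algebraic multiplicity 3).

For λ = 6: rank(A - 6I) = 2, rank((A - 6I)^2) = 1, rank((A - 6I)^3) = 0. The eigenspace has dimension 3 - 2 = 1, so there is 1 Jordan block; the rank sequence gives block sizes [3].

Assembling the blocks gives the Jordan form J above.

J = [[6, 1, 0], [0, 6, 1], [0, 0, 6]]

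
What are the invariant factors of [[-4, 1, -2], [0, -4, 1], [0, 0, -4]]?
The Jordan structure of A has elementary divisors (x + 4)^3. Arranging the block sizes at each eigenvalue in decreasing order and taking row products gives the invariant factors.

Invariant factors (smallest first, each dividing the next): (x + 4)^3.

Check: the last factor (x + 4)^3 is the minimal polynomial, and the product (x + 4)^3 is the characteristic polynomial.

(x + 4)^3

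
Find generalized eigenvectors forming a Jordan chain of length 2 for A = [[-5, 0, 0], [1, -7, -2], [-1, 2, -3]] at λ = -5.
We seek v_1 ∈ ker((A + 5I)^2) \ ker(A + 5I), then set v_{i+1} = (A + 5I) v_i.

One such chain is v_1 = [[5, 6, -3]]^T, v_2 = [[0, -1, 1]]^T. Check: (A + 5I) v_2 = [[0, 0, 0]]^T = 0.

v_1 = [[5, 6, -3]]^T, v_2 = [[0, -1, 1]]^T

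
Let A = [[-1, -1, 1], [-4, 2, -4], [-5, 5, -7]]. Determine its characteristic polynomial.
xI - A = [[x + 1, 1, -1], [4, x - 2, 4], [5, -5, x + 7]].

Expanding det(xI - A) along the first row:
det(xI - A) = + (x + 1)·det([[x - 2, 4], [-5, x + 7]]) - (1)·det([[4, 4], [5, x + 7]]) + (-1)·det([[4, x - 2], [5, -5]]).

Evaluating gives χ_A(x) = x^3 + 6x^2 + 12x + 8 = (x + 2)^3.

χ_A(x) = (x + 2)^3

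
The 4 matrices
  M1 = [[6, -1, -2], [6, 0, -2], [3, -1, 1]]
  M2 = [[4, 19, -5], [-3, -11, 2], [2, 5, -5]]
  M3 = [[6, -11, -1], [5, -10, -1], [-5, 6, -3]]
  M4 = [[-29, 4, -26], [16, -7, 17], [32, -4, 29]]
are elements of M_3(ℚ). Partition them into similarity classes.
Characteristic polynomials: χ_{M1} = (x - 3)(x - 2)^2, χ_{M2} = (x + 4)^3, χ_{M3} = (x - 1)(x + 4)^2, χ_{M4} = (x - 3)(x + 5)^2.

{M1}: invariant factors (x - 3)(x - 2)^2.

{M2}: invariant factors (x + 4)^3.

{M3}: invariant factors (x - 1)(x + 4)^2.

{M4}: invariant factors (x - 3)(x + 5)^2.

Matrices are similar if and only if their invariant-factor lists agree; the partition into similarity classes is {M1}, {M2}, {M3}, {M4}.

4 classes: {M1}, {M2}, {M3}, {M4}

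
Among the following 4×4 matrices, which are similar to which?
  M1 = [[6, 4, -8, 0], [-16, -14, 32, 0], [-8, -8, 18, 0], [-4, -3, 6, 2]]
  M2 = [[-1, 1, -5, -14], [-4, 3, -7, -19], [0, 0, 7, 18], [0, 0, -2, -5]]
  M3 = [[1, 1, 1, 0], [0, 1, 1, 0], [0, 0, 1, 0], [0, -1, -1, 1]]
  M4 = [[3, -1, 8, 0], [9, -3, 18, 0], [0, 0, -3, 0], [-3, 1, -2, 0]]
Characteristic polynomials: χ_{M1} = (x - 6)(x - 2)^3, χ_{M2} = (x - 1)^4, χ_{M3} = (x - 1)^4, χ_{M4} = x^3(x + 3).

{M1}: invariant factors x - 2, (x - 6)(x - 2)^2.

{M2, M3}: invariant factors x - 1, (x - 1)^3.

{M4}: invariant factors x, x^2(x + 3).

Matrices are similar if and only if their invariant-factor lists agree; the partition into similarity classes is {M1}, {M2, M3}, {M4}.

3 classes: {M1}, {M2, M3}, {M4}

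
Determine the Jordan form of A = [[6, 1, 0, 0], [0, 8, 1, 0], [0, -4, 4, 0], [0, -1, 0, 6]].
J = [[6, 1, 0, 0], [0, 6, 1, 0], [0, 0, 6, 0], [0, 0, 0, 6]]

The characteristic polynomial is det(xI - A) = (x - 6)^4, so the eigenvalues are 6 (algebraic multiplicity 4).

For λ = 6: rank(A - 6I) = 2, rank((A - 6I)^2) = 1, rank((A - 6I)^3) = 0. The eigenspace has dimension 4 - 2 = 2, so there are 2 Jordan blocks; the rank sequence gives block sizes [3, 1].

Assembling the blocks gives the Jordan form J above.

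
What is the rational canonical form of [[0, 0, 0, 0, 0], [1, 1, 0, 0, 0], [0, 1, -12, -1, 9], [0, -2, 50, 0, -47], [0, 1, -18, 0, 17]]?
R = [[0, 0, 0, 0, 0], [1, 0, 0, 0, -4], [0, 1, 0, 0, 12], [0, 0, 1, 0, -13], [0, 0, 0, 1, 6]]

The invariant factors of A (the non-unit diagonal entries of the Smith normal form of xI - A over ℚ[x]) are x(x - 2)^2(x - 1)^2, each dividing the next. The characteristic polynomial is their product, x(x - 2)^2(x - 1)^2.

The rational canonical form is the block-diagonal matrix of companion matrices C(f_i):
R = [[0, 0, 0, 0, 0], [1, 0, 0, 0, -4], [0, 1, 0, 0, 12], [0, 0, 1, 0, -13], [0, 0, 0, 1, 6]].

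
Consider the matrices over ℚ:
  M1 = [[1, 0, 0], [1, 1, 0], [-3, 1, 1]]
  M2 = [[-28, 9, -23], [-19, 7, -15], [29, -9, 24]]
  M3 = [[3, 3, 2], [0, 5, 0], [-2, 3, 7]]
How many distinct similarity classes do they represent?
Characteristic polynomials: χ_{M1} = (x - 1)^3, χ_{M2} = (x - 1)^3, χ_{M3} = (x - 5)^3.

{M1, M2}: invariant factors (x - 1)^3.

{M3}: invariant factors x - 5, (x - 5)^2.

Matrices are similar if and only if their invariant-factor lists agree; the partition into similarity classes is {M1, M2}, {M3}.

2 classes: {M1, M2}, {M3}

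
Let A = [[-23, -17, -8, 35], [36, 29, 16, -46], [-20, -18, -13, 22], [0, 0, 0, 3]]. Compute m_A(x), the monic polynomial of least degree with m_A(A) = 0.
m_A(x) = (x - 3)(x + 5)^2

The characteristic polynomial factors as (x - 3)^2(x + 5)^2. The minimal polynomial is ∏(x - λ)^{k_λ} where k_λ is the size of the largest Jordan block at λ.

For λ = -5: rank(A + 5I) = 3, and the largest Jordan block has size 2 (the smallest k with rank((A + 5I)^k) = rank((A + 5I)^(k+1))).
For λ = 3: rank(A - 3I) = 2, and the largest Jordan block has size 1 (the smallest k with rank((A - 3I)^k) = rank((A - 3I)^(k+1))).

So m_A(x) = (x - 3)(x + 5)^2.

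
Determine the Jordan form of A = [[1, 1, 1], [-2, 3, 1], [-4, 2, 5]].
J = [[3, 1, 0], [0, 3, 1], [0, 0, 3]]

The characteristic polynomial is det(xI - A) = (x - 3)^3, so the eigenvalues are 3 (algebraic multiplicity 3).

For λ = 3: rank(A - 3I) = 2, rank((A - 3I)^2) = 1, rank((A - 3I)^3) = 0. The eigenspace has dimension 3 - 2 = 1, so there is 1 Jordan block; the rank sequence gives block sizes [3].

Assembling the blocks gives the Jordan form J above.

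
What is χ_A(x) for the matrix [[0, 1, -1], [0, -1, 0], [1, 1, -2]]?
χ_A(x) = (x + 1)^3

xI - A = [[x, -1, 1], [0, x + 1, 0], [-1, -1, x + 2]].

Expanding det(xI - A) along the first row:
det(xI - A) = + (x)·det([[x + 1, 0], [-1, x + 2]]) - (-1)·det([[0, 0], [-1, x + 2]]) + (1)·det([[0, x + 1], [-1, -1]]).

Evaluating gives χ_A(x) = x^3 + 3x^2 + 3x + 1 = (x + 1)^3.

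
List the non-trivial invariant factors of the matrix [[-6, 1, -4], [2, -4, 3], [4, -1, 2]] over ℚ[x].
The Jordan structure of A has elementary divisors (x + 3)^2, (x + 2). Arranging the block sizes at each eigenvalue in decreasing order and taking row products gives the invariant factors.

Invariant factors (smallest first, each dividing the next): (x + 2)(x + 3)^2.

Check: the last factor (x + 2)(x + 3)^2 is the minimal polynomial, and the product (x + 2)(x + 3)^2 is the characteristic polynomial.

(x + 2)(x + 3)^2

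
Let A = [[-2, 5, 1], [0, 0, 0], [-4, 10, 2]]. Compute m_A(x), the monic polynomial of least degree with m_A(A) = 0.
m_A(x) = x^2

The characteristic polynomial factors as x^3. The minimal polynomial is ∏(x - λ)^{k_λ} where k_λ is the size of the largest Jordan block at λ.

For λ = 0: rank(A) = 1, and the largest Jordan block has size 2 (the smallest k with rank(A^k) = rank(A^(k+1))).

So m_A(x) = x^2.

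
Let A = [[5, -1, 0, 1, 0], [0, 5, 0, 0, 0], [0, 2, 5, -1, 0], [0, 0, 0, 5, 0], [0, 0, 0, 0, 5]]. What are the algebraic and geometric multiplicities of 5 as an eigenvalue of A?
The characteristic polynomial is (x - 5)^5, so the factor x - 5 appears with exponent 5: the algebraic multiplicity is 5.

rank(A - 5I) = 2, so the eigenspace has dimension 5 - 2 = 3: the geometric multiplicity is 3.

Since 3 < 5, A is not diagonalizable.

algebraic multiplicity 5, geometric multiplicity 3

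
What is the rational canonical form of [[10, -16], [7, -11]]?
The invariant factors of A (the non-unit diagonal entries of the Smith normal form of xI - A over ℚ[x]) are x^2 + x + 2, each dividing the next. The characteristic polynomial is their product, x^2 + x + 2.

The rational canonical form is the block-diagonal matrix of companion matrices C(f_i):
R = [[0, -2], [1, -1]].

Note the characteristic polynomial does not split into linear factors over ℚ, so A has no Jordan form over ℚ; the rational canonical form exists over any field.

R = [[0, -2], [1, -1]]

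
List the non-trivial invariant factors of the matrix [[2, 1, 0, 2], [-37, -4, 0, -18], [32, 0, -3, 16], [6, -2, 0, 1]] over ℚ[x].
The Jordan structure of A has elementary divisors (x + 3)^2, (x + 3), (x - 5). Arranging the block sizes at each eigenvalue in decreasing order and taking row products gives the invariant factors.

Invariant factors (smallest first, each dividing the next): x + 3, (x - 5)(x + 3)^2.

Check: the last factor (x - 5)(x + 3)^2 is the minimal polynomial, and the product (x - 5)(x + 3)^3 is the characteristic polynomial.

x + 3, (x - 5)(x + 3)^2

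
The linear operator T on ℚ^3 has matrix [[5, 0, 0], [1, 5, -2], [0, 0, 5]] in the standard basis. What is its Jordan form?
J = [[5, 1, 0], [0, 5, 0], [0, 0, 5]]

The characteristic polynomial is det(xI - A) = (x - 5)^3, so the eigenvalues are 5 (algebraic multiplicity 3).

For λ = 5: rank(A - 5I) = 1, rank((A - 5I)^2) = 0. The eigenspace has dimension 3 - 1 = 2, so there are 2 Jordan blocks; the rank sequence gives block sizes [2, 1].

Assembling the blocks gives the Jordan form J above.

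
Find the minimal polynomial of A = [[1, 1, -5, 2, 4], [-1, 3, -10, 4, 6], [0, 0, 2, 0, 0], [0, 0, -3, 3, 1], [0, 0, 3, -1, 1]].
The characteristic polynomial factors as (x - 2)^5. The minimal polynomial is ∏(x - λ)^{k_λ} where k_λ is the size of the largest Jordan block at λ.

For λ = 2: rank(A - 2I) = 3, and the largest Jordan block has size 3 (the smallest k with rank((A - 2I)^k) = rank((A - 2I)^(k+1))).

So m_A(x) = (x - 2)^3.

m_A(x) = (x - 2)^3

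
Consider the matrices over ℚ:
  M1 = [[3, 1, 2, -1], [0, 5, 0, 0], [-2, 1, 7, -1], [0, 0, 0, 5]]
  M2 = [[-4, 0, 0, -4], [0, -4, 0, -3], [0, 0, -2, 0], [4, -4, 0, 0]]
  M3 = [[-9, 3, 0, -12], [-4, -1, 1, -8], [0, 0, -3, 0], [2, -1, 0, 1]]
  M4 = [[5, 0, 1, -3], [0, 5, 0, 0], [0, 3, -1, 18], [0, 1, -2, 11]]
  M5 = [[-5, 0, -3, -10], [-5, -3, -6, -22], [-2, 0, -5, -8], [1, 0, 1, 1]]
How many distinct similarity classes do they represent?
4 classes: {M1}, {M2}, {M3, M5}, {M4}

Characteristic polynomials: χ_{M1} = (x - 5)^4, χ_{M2} = (x + 2)^3(x + 4), χ_{M3} = (x + 3)^4, χ_{M4} = (x - 5)^4, χ_{M5} = (x + 3)^4.

{M1}: invariant factors x - 5, x - 5, (x - 5)^2.

{M2}: invariant factors x + 2, (x + 2)^2(x + 4).

{M3, M5}: invariant factors x + 3, (x + 3)^3.

{M4}: invariant factors (x - 5)^2, (x - 5)^2.

Matrices are similar if and only if their invariant-factor lists agree; the partition into similarity classes is {M1}, {M2}, {M3, M5}, {M4}.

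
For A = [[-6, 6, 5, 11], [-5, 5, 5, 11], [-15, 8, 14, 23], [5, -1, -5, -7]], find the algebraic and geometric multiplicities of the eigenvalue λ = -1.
algebraic multiplicity 2, geometric multiplicity 2

The characteristic polynomial is (x - 4)^2(x + 1)^2, so the factor x + 1 appears with exponent 2: the algebraic multiplicity is 2.

rank(A + I) = 2, so the eigenspace has dimension 4 - 2 = 2: the geometric multiplicity is 2.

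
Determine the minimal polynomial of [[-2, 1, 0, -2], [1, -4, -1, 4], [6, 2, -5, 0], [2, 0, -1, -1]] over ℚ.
m_A(x) = (x + 3)^3

The characteristic polynomial factors as (x + 3)^4. The minimal polynomial is ∏(x - λ)^{k_λ} where k_λ is the size of the largest Jordan block at λ.

For λ = -3: rank(A + 3I) = 2, and the largest Jordan block has size 3 (the smallest k with rank((A + 3I)^k) = rank((A + 3I)^(k+1))).

So m_A(x) = (x + 3)^3.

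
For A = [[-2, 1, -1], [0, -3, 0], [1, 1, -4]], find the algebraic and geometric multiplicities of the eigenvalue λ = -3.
algebraic multiplicity 3, geometric multiplicity 2

The characteristic polynomial is (x + 3)^3, so the factor x + 3 appears with exponent 3: the algebraic multiplicity is 3.

rank(A + 3I) = 1, so the eigenspace has dimension 3 - 1 = 2: the geometric multiplicity is 2.

Since 2 < 3, A is not diagonalizable.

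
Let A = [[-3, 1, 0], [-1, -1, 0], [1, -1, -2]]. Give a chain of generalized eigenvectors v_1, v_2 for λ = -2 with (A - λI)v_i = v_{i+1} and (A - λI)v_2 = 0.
v_1 = [[0, 1, 1]]^T, v_2 = [[1, 1, -1]]^T

We seek v_1 ∈ ker((A + 2I)^2) \ ker(A + 2I), then set v_{i+1} = (A + 2I) v_i.

One such chain is v_1 = [[0, 1, 1]]^T, v_2 = [[1, 1, -1]]^T. Check: (A + 2I) v_2 = [[0, 0, 0]]^T = 0.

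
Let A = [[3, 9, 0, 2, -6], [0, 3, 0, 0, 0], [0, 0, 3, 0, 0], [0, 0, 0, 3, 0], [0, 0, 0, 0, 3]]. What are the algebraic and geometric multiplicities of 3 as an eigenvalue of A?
The characteristic polynomial is (x - 3)^5, so the factor x - 3 appears with exponent 5: the algebraic multiplicity is 5.

rank(A - 3I) = 1, so the eigenspace has dimension 5 - 1 = 4: the geometric multiplicity is 4.

Since 4 < 5, A is not diagonalizable.

algebraic multiplicity 5, geometric multiplicity 4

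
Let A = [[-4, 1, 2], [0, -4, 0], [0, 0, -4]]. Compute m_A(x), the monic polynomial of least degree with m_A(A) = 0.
The characteristic polynomial factors as (x + 4)^3. The minimal polynomial is ∏(x - λ)^{k_λ} where k_λ is the size of the largest Jordan block at λ.

For λ = -4: rank(A + 4I) = 1, and the largest Jordan block has size 2 (the smallest k with rank((A + 4I)^k) = rank((A + 4I)^(k+1))).

So m_A(x) = (x + 4)^2.

m_A(x) = (x + 4)^2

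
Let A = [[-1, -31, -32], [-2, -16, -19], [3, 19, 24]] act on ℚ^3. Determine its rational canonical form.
R = [[0, 0, -18], [1, 0, -3], [0, 1, 7]]

The invariant factors of A (the non-unit diagonal entries of the Smith normal form of xI - A over ℚ[x]) are (x - 6)(x^2 - x - 3), each dividing the next. The characteristic polynomial is their product, (x - 6)(x^2 - x - 3).

The rational canonical form is the block-diagonal matrix of companion matrices C(f_i):
R = [[0, 0, -18], [1, 0, -3], [0, 1, 7]].

Note the characteristic polynomial does not split into linear factors over ℚ, so A has no Jordan form over ℚ; the rational canonical form exists over any field.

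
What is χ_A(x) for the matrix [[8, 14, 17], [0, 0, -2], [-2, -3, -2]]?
χ_A(x) = (x - 2)^3

xI - A = [[x - 8, -14, -17], [0, x, 2], [2, 3, x + 2]].

Expanding det(xI - A) along the first row:
det(xI - A) = + (x - 8)·det([[x, 2], [3, x + 2]]) - (-14)·det([[0, 2], [2, x + 2]]) + (-17)·det([[0, x], [2, 3]]).

Evaluating gives χ_A(x) = x^3 - 6x^2 + 12x - 8 = (x - 2)^3.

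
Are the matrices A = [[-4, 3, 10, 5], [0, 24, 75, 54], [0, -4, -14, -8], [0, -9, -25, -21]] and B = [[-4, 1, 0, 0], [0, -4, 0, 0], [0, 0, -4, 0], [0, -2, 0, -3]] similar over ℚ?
Yes.

Two matrices over a field are similar if and only if they have the same invariant factors.

Both A and B have characteristic polynomial (x + 3)(x + 4)^3 and minimal polynomial (x + 3)(x + 4)^2. Computing further, both have invariant factors x + 4, (x + 3)(x + 4)^2. Hence A and B are similar.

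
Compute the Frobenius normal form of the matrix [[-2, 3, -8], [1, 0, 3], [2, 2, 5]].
R = [[0, 0, -1], [1, 0, 3], [0, 1, 3]]

The invariant factors of A (the non-unit diagonal entries of the Smith normal form of xI - A over ℚ[x]) are (x + 1)(x^2 - 4x + 1), each dividing the next. The characteristic polynomial is their product, (x + 1)(x^2 - 4x + 1).

The rational canonical form is the block-diagonal matrix of companion matrices C(f_i):
R = [[0, 0, -1], [1, 0, 3], [0, 1, 3]].

Note the characteristic polynomial does not split into linear factors over ℚ, so A has no Jordan form over ℚ; the rational canonical form exists over any field.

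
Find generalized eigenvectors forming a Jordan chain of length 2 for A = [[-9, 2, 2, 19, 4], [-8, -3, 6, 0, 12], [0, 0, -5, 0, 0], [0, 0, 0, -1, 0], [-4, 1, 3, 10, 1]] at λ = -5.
v_1 = [[0, 1, 0, 0, 0]]^T, v_2 = [[2, 2, 0, 0, 1]]^T

We seek v_1 ∈ ker((A + 5I)^2) \ ker(A + 5I), then set v_{i+1} = (A + 5I) v_i.

One such chain is v_1 = [[0, 1, 0, 0, 0]]^T, v_2 = [[2, 2, 0, 0, 1]]^T. Check: (A + 5I) v_2 = [[0, 0, 0, 0, 0]]^T = 0.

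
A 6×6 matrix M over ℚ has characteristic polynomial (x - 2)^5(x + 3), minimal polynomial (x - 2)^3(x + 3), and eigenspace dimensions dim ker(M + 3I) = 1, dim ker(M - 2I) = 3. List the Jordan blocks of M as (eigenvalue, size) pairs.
Jordan blocks: (-3, 1), (2, 3), (2, 1), (2, 1)

λ = -3: algebraic multiplicity 1 (exponent in χ_M), largest block size 1 (exponent in m_M), 1 block (geometric multiplicity). This forces block sizes [1].
λ = 2: algebraic multiplicity 5 (exponent in χ_M), largest block size 3 (exponent in m_M), 3 blocks (geometric multiplicity). These force block sizes [3, 1, 1].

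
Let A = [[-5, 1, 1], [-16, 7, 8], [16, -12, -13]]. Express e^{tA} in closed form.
e^{tA} = [[e^{-5*t}, t*e^{-5*t}, t*e^{-5*t}], [-4*e^{-t} + 4*e^{-5*t}, (4*t + 2*e^{4*t} - 1)*e^{-5*t}, (4*t + e^{4*t} - 1)*e^{-5*t}], [4*e^{-t} - 4*e^{-5*t}, 2*(-2*t - e^{4*t} + 1)*e^{-5*t}, (-4*t - e^{4*t} + 2)*e^{-5*t}]]

A has Jordan form J = [[-5, 1, 0], [0, -5, 0], [0, 0, -1]] with A = PJP^{-1}, so e^{tA} = P e^{tJ} P^{-1}.

For a Jordan block J_k(λ), e^{tJ_k(λ)} = e^{λt} · (I + tN + t^2 N^2/2! + ... + t^{k-1} N^{k-1}/(k-1)!) where N is the nilpotent superdiagonal part.

Assembling the blocks and conjugating back gives the entries of e^{tA} as shown above.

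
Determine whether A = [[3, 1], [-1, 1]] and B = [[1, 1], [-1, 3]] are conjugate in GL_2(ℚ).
Two matrices over a field are similar if and only if they have the same invariant factors.

Both A and B have characteristic polynomial (x - 2)^2 and minimal polynomial (x - 2)^2. Computing further, both have invariant factors (x - 2)^2. Hence A and B are similar.

Yes.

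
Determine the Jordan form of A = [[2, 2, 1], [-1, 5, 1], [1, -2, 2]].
The characteristic polynomial is det(xI - A) = (x - 3)^3, so the eigenvalues are 3 (algebraic multiplicity 3).

For λ = 3: rank(A - 3I) = 1, rank((A - 3I)^2) = 0. The eigenspace has dimension 3 - 1 = 2, so there are 2 Jordan blocks; the rank sequence gives block sizes [2, 1].

Assembling the blocks gives the Jordan form J above.

J = [[3, 1, 0], [0, 3, 0], [0, 0, 3]]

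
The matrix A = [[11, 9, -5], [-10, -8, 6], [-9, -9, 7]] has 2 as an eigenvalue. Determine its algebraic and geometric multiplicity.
algebraic multiplicity 1, geometric multiplicity 1

The characteristic polynomial is (x - 4)^2(x - 2), so the factor x - 2 appears with exponent 1: the algebraic multiplicity is 1.

rank(A - 2I) = 2, so the eigenspace has dimension 3 - 2 = 1: the geometric multiplicity is 1.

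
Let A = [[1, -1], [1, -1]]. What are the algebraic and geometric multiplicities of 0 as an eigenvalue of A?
algebraic multiplicity 2, geometric multiplicity 1

The characteristic polynomial is x^2, so the factor x appears with exponent 2: the algebraic multiplicity is 2.

rank(A) = 1, so the eigenspace has dimension 2 - 1 = 1: the geometric multiplicity is 1.

Since 1 < 2, A is not diagonalizable.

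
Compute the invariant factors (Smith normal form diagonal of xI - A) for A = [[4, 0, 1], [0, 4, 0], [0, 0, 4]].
The Jordan structure of A has elementary divisors (x - 4)^2, (x - 4). Arranging the block sizes at each eigenvalue in decreasing order and taking row products gives the invariant factors.

Invariant factors (smallest first, each dividing the next): x - 4, (x - 4)^2.

Check: the last factor (x - 4)^2 is the minimal polynomial, and the product (x - 4)^3 is the characteristic polynomial.

x - 4, (x - 4)^2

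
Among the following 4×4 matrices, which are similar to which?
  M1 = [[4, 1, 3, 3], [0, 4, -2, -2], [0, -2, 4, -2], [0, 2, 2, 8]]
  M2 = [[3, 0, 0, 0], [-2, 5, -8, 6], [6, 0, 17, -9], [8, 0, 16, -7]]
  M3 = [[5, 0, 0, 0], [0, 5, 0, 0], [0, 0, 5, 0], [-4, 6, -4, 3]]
Characteristic polynomials: χ_{M1} = (x - 6)^2(x - 4)^2, χ_{M2} = (x - 5)^3(x - 3), χ_{M3} = (x - 5)^3(x - 3).

{M1}: invariant factors x - 6, (x - 6)(x - 4)^2.

{M2}: invariant factors x - 5, (x - 5)^2(x - 3).

{M3}: invariant factors x - 5, x - 5, (x - 5)(x - 3).

Matrices are similar if and only if their invariant-factor lists agree; the partition into similarity classes is {M1}, {M2}, {M3}.

3 classes: {M1}, {M2}, {M3}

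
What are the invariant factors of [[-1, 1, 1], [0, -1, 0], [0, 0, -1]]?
The Jordan structure of A has elementary divisors (x + 1)^2, (x + 1). Arranging the block sizes at each eigenvalue in decreasing order and taking row products gives the invariant factors.

Invariant factors (smallest first, each dividing the next): x + 1, (x + 1)^2.

Check: the last factor (x + 1)^2 is the minimal polynomial, and the product (x + 1)^3 is the characteristic polynomial.

x + 1, (x + 1)^2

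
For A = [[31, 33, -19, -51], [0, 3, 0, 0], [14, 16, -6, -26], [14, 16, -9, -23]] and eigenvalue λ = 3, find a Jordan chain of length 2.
v_1 = [[-2, 0, 0, -1]]^T, v_2 = [[-5, 0, -2, -2]]^T

We seek v_1 ∈ ker((A - 3I)^2) \ ker(A - 3I), then set v_{i+1} = (A - 3I) v_i.

One such chain is v_1 = [[-2, 0, 0, -1]]^T, v_2 = [[-5, 0, -2, -2]]^T. Check: (A - 3I) v_2 = [[0, 0, 0, 0]]^T = 0.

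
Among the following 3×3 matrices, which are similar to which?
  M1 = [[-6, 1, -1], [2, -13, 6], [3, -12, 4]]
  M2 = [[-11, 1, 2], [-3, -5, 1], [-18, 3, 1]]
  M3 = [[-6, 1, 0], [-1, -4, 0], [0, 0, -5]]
2 classes: {M1, M2}, {M3}

Characteristic polynomials: χ_{M1} = (x + 5)^3, χ_{M2} = (x + 5)^3, χ_{M3} = (x + 5)^3.

{M1, M2}: invariant factors (x + 5)^3.

{M3}: invariant factors x + 5, (x + 5)^2.

Matrices are similar if and only if their invariant-factor lists agree; the partition into similarity classes is {M1, M2}, {M3}.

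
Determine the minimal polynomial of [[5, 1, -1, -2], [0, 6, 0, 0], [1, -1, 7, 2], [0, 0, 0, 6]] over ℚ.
The characteristic polynomial factors as (x - 6)^4. The minimal polynomial is ∏(x - λ)^{k_λ} where k_λ is the size of the largest Jordan block at λ.

For λ = 6: rank(A - 6I) = 1, and the largest Jordan block has size 2 (the smallest k with rank((A - 6I)^k) = rank((A - 6I)^(k+1))).

So m_A(x) = (x - 6)^2.

m_A(x) = (x - 6)^2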